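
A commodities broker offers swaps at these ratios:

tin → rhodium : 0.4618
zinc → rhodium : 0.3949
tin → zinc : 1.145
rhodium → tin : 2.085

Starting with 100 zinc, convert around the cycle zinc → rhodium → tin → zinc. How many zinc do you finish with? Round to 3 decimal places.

100 zinc × 0.3949 = 39.49 rhodium
39.49 rhodium × 2.085 = 82.33665 tin
82.33665 tin × 1.145 = 94.27546425 zinc

94.275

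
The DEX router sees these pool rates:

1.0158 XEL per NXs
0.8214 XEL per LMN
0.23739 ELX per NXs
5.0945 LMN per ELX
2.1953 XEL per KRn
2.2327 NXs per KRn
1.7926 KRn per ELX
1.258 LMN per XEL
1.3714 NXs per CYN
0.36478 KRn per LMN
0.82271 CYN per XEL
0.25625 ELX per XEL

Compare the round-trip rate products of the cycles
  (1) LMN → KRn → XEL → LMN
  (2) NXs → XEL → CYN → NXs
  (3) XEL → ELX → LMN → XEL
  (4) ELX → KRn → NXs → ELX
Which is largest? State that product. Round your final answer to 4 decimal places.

1.1461

(1) 0.36478 × 2.1953 × 1.258 = 1.00741
(2) 1.0158 × 0.82271 × 1.3714 = 1.14609
(3) 0.25625 × 5.0945 × 0.8214 = 1.07231
(4) 1.7926 × 2.2327 × 0.23739 = 0.95012
Highest is cycle (2) at 1.1461 (>1, arbitrage).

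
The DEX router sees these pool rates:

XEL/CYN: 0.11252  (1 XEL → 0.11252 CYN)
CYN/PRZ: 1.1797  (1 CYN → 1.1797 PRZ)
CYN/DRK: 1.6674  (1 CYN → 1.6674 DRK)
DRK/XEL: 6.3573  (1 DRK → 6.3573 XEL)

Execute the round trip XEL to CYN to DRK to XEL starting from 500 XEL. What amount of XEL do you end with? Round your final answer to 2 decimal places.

500 XEL × 0.11252 = 56.26 CYN
56.26 CYN × 1.6674 = 93.807924 DRK
93.807924 DRK × 6.3573 = 596.3651152452 XEL

596.37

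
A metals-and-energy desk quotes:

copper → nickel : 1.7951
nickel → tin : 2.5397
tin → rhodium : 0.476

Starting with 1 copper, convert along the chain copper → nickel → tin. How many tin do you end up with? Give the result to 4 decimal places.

1 copper × 1.7951 = 1.7951 nickel
1.7951 nickel × 2.5397 = 4.55901547 tin

4.5590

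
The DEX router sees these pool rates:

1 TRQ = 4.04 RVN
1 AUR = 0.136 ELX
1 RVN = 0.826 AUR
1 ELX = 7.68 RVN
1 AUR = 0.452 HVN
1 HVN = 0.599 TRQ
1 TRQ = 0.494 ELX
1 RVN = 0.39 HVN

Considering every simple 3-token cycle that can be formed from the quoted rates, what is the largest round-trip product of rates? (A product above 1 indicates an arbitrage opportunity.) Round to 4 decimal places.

0.9438

RVN→HVN→TRQ→RVN: 0.39 × 0.599 × 4.04 = 0.94378
RVN→AUR→ELX→RVN: 0.826 × 0.136 × 7.68 = 0.86274
Maximum is RVN→HVN→TRQ→RVN at 0.9438; no arbitrage — every cycle loses value.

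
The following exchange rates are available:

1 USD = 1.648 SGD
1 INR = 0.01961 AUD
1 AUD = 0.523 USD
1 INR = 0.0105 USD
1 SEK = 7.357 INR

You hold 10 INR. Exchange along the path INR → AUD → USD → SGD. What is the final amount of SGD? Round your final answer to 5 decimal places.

10 INR × 0.01961 = 0.1961 AUD
0.1961 AUD × 0.523 = 0.1025603 USD
0.1025603 USD × 1.648 = 0.1690193744 SGD

0.16902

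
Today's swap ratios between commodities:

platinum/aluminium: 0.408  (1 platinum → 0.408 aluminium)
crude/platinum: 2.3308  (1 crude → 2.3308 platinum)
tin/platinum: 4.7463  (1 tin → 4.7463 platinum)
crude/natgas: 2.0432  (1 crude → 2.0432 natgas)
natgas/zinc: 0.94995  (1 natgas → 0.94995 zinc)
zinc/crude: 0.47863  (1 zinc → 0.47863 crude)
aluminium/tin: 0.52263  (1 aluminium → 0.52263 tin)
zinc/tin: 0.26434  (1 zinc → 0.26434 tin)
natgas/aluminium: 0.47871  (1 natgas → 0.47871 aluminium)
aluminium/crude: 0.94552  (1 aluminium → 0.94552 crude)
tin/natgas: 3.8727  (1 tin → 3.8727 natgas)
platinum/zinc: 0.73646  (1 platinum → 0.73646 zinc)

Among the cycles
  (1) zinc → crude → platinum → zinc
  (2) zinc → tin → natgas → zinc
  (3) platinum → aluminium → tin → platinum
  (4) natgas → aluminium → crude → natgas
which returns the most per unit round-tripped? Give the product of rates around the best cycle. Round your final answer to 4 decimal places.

1.0121

(1) 0.47863 × 2.3308 × 0.73646 = 0.82159
(2) 0.26434 × 3.8727 × 0.94995 = 0.97247
(3) 0.408 × 0.52263 × 4.7463 = 1.01207
(4) 0.47871 × 0.94552 × 2.0432 = 0.92481
Highest is cycle (3) at 1.0121 (>1, arbitrage).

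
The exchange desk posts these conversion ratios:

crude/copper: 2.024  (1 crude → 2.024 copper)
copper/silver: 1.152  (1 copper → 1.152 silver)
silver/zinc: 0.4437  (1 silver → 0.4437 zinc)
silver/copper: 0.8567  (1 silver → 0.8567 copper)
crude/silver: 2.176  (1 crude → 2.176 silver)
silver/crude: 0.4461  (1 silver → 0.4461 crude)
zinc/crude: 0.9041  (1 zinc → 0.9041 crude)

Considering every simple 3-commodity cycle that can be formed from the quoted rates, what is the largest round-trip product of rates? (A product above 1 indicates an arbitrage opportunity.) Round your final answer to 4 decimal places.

1.0401

crude→copper→silver→crude: 2.024 × 1.152 × 0.4461 = 1.04015
crude→silver→zinc→crude: 2.176 × 0.4437 × 0.9041 = 0.87290
Maximum is crude→copper→silver→crude at 1.0401; arbitrage exists.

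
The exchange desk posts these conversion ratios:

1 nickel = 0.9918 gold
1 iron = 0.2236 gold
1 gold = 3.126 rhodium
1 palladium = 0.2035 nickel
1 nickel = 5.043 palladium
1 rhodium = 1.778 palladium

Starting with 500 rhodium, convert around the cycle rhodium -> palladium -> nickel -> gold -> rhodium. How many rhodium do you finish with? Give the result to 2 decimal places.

560.89

500 rhodium × 1.778 = 889 palladium
889 palladium × 0.2035 = 180.9115 nickel
180.9115 nickel × 0.9918 = 179.4280257 gold
179.4280257 gold × 3.126 = 560.8920083382 rhodium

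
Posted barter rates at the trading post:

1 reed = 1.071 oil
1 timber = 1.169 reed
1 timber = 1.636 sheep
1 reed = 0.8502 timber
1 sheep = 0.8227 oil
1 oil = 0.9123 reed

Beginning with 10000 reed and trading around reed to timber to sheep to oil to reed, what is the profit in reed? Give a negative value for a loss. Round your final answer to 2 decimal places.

10000 reed × 0.8502 = 8502 timber
8502 timber × 1.636 = 13909.272 sheep
13909.272 sheep × 0.8227 = 11443.1580744 oil
11443.1580744 oil × 0.9123 = 10439.59311127512 reed
Net change: 10439.59311127512 − 10000 = 439.59311127512 reed

439.59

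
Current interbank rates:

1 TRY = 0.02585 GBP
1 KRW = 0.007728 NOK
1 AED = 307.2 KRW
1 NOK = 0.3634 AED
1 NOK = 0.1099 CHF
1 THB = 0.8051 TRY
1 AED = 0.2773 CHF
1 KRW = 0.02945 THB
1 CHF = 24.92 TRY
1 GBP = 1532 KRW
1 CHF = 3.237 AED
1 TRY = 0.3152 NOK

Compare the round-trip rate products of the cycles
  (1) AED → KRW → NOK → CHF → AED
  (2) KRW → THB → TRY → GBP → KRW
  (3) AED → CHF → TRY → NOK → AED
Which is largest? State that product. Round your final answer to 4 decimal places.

(1) 307.2 × 0.007728 × 0.1099 × 3.237 = 0.84456
(2) 0.02945 × 0.8051 × 0.02585 × 1532 = 0.93898
(3) 0.2773 × 24.92 × 0.3152 × 0.3634 = 0.79153
Highest is cycle (2) at 0.9390 (≤1, no arbitrage).

0.9390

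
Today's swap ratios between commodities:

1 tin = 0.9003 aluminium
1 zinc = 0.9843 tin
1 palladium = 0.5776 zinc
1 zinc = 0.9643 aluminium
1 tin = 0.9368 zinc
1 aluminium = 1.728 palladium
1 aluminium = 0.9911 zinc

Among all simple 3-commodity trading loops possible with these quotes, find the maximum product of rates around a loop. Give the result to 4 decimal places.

palladium→zinc→aluminium→palladium: 0.5776 × 0.9643 × 1.728 = 0.96246
zinc→tin→aluminium→zinc: 0.9843 × 0.9003 × 0.9911 = 0.87828
Maximum is palladium→zinc→aluminium→palladium at 0.9625; no arbitrage — every cycle loses value.

0.9625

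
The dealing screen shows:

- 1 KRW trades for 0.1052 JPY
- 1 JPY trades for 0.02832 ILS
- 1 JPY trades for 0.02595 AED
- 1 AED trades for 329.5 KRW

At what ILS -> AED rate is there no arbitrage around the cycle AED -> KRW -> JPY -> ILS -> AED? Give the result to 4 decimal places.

Known legs of the cycle: 329.5 × 0.1052 × 0.02832 = 0.981667488
For no arbitrage the full-cycle product must be 1, so the missing rate is 1 / 0.981667488 ≈ 1.018675.

1.0187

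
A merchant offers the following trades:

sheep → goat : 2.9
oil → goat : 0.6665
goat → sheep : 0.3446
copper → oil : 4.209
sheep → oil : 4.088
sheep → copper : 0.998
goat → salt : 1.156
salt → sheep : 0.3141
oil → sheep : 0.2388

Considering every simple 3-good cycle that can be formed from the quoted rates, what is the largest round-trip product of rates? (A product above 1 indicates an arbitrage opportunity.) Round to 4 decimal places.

1.0530

salt→sheep→goat→salt: 0.3141 × 2.9 × 1.156 = 1.05299
oil→sheep→copper→oil: 0.2388 × 0.998 × 4.209 = 1.00310
oil→goat→sheep→oil: 0.6665 × 0.3446 × 4.088 = 0.93892
Maximum is salt→sheep→goat→salt at 1.0530; arbitrage exists.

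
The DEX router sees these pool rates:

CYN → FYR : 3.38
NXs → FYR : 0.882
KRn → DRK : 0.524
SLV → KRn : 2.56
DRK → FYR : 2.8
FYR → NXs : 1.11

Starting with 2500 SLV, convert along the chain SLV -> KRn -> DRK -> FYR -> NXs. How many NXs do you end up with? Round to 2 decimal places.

2500 SLV × 2.56 = 6400 KRn
6400 KRn × 0.524 = 3353.6 DRK
3353.6 DRK × 2.8 = 9390.08 FYR
9390.08 FYR × 1.11 = 10422.9888 NXs

10422.99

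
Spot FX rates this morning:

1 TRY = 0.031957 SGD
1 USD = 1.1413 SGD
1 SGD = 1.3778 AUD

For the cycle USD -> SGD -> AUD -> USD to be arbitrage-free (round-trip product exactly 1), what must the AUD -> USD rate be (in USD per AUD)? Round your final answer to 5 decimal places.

0.63594

Known legs of the cycle: 1.1413 × 1.3778 = 1.57248314
For no arbitrage the full-cycle product must be 1, so the missing rate is 1 / 1.57248314 ≈ 0.6359369.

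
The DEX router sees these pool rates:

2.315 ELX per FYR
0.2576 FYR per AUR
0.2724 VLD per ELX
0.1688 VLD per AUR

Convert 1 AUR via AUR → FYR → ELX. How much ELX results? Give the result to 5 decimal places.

1 AUR × 0.2576 = 0.2576 FYR
0.2576 FYR × 2.315 = 0.596344 ELX

0.59634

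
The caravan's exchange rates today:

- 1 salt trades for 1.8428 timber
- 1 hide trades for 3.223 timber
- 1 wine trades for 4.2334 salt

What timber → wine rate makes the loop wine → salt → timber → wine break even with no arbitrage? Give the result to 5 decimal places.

0.12818

Known legs of the cycle: 4.2334 × 1.8428 = 7.80130952
For no arbitrage the full-cycle product must be 1, so the missing rate is 1 / 7.80130952 ≈ 0.1281836.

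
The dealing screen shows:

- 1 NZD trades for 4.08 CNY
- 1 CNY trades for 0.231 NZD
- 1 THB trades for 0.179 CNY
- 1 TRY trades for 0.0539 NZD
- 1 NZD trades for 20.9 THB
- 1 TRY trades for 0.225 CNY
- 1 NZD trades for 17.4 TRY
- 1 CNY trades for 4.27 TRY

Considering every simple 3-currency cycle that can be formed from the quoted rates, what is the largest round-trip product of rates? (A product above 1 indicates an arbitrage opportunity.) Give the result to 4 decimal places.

CNY→TRY→NZD→CNY: 4.27 × 0.0539 × 4.08 = 0.93902
CNY→NZD→TRY→CNY: 0.231 × 17.4 × 0.225 = 0.90437
CNY→NZD→THB→CNY: 0.231 × 20.9 × 0.179 = 0.86419
Maximum is CNY→TRY→NZD→CNY at 0.9390; no arbitrage — every cycle loses value.

0.9390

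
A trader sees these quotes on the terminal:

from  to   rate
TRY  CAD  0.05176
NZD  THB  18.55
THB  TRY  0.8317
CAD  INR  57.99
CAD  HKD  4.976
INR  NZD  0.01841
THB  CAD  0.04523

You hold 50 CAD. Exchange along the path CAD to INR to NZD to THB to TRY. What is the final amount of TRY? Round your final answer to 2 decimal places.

50 CAD × 57.99 = 2899.5 INR
2899.5 INR × 0.01841 = 53.379795 NZD
53.379795 NZD × 18.55 = 990.19519725 THB
990.19519725 THB × 0.8317 = 823.545345552825 TRY

823.55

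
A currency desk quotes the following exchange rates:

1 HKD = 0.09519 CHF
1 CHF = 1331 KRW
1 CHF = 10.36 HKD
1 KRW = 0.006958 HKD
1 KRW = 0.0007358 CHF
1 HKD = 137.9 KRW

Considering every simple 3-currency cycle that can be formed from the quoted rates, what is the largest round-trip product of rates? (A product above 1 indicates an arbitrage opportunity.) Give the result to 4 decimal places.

KRW→CHF→HKD→KRW: 0.0007358 × 10.36 × 137.9 = 1.05120
KRW→HKD→CHF→KRW: 0.006958 × 0.09519 × 1331 = 0.88156
Maximum is KRW→CHF→HKD→KRW at 1.0512; arbitrage exists.

1.0512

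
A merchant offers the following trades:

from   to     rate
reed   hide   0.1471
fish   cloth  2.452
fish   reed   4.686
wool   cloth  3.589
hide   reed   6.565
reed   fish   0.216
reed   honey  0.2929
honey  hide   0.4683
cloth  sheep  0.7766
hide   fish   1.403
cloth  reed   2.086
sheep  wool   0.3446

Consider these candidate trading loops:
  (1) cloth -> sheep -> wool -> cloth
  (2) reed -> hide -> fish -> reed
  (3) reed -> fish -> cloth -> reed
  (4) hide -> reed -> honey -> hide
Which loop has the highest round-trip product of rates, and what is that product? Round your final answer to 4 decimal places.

(1) 0.7766 × 0.3446 × 3.589 = 0.96048
(2) 0.1471 × 1.403 × 4.686 = 0.96710
(3) 0.216 × 2.452 × 2.086 = 1.10481
(4) 6.565 × 0.2929 × 0.4683 = 0.90049
Highest is cycle (3) at 1.1048 (>1, arbitrage).

1.1048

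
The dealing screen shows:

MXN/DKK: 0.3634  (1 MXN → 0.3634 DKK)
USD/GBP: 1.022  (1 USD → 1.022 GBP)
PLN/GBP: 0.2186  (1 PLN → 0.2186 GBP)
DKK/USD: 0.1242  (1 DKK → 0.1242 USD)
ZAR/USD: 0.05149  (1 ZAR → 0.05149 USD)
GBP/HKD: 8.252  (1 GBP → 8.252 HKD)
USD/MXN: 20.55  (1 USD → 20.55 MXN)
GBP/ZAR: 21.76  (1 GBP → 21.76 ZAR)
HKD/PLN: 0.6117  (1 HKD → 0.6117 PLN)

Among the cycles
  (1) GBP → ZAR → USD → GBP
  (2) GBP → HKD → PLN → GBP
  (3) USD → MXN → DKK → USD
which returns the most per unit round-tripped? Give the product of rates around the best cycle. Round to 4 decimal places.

(1) 21.76 × 0.05149 × 1.022 = 1.14507
(2) 8.252 × 0.6117 × 0.2186 = 1.10344
(3) 20.55 × 0.3634 × 0.1242 = 0.92751
Highest is cycle (1) at 1.1451 (>1, arbitrage).

1.1451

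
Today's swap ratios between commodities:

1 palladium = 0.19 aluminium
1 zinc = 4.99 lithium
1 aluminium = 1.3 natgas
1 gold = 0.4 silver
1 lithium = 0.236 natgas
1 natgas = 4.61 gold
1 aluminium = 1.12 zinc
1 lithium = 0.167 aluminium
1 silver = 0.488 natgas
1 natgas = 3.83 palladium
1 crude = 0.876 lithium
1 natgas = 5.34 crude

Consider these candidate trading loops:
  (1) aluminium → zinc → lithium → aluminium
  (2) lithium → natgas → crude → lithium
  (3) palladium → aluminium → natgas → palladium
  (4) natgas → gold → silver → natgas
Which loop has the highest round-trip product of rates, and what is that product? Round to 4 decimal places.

1.1040

(1) 1.12 × 4.99 × 0.167 = 0.93333
(2) 0.236 × 5.34 × 0.876 = 1.10397
(3) 0.19 × 1.3 × 3.83 = 0.94601
(4) 4.61 × 0.4 × 0.488 = 0.89987
Highest is cycle (2) at 1.1040 (>1, arbitrage).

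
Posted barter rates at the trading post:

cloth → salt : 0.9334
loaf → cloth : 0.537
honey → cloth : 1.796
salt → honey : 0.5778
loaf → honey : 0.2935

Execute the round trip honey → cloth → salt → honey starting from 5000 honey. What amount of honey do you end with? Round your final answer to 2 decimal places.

5000 honey × 1.796 = 8980 cloth
8980 cloth × 0.9334 = 8381.932 salt
8381.932 salt × 0.5778 = 4843.0803096 honey

4843.08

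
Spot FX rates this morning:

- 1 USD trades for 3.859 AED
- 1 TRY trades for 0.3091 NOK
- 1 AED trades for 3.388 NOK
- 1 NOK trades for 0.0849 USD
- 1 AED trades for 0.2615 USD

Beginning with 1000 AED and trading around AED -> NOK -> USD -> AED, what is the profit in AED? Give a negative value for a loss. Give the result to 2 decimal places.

110.01

1000 AED × 3.388 = 3388 NOK
3388 NOK × 0.0849 = 287.6412 USD
287.6412 USD × 3.859 = 1110.0073908 AED
Net change: 1110.0073908 − 1000 = 110.0073908 AED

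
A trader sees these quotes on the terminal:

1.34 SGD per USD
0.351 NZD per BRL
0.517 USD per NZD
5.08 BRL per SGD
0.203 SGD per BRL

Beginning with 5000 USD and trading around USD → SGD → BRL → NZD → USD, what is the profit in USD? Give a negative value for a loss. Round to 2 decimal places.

5000 USD × 1.34 = 6700 SGD
6700 SGD × 5.08 = 34036 BRL
34036 BRL × 0.351 = 11946.636 NZD
11946.636 NZD × 0.517 = 6176.410812 USD
Net change: 6176.410812 − 5000 = 1176.410812 USD

1176.41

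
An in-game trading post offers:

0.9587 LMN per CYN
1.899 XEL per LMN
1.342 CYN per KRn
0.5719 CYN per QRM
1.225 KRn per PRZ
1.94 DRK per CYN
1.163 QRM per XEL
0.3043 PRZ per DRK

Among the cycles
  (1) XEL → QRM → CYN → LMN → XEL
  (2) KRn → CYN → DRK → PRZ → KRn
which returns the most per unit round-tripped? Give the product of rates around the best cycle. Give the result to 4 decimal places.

1.2109

(1) 1.163 × 0.5719 × 0.9587 × 1.899 = 1.21090
(2) 1.342 × 1.94 × 0.3043 × 1.225 = 0.97049
Highest is cycle (1) at 1.2109 (>1, arbitrage).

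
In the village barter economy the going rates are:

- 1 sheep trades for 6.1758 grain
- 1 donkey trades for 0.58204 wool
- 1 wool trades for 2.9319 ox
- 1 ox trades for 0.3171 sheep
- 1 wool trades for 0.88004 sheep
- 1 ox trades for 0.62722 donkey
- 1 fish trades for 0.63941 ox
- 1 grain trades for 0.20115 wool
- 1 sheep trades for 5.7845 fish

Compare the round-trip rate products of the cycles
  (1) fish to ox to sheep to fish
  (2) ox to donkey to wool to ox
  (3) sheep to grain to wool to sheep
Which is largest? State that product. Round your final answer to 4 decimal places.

1.1728

(1) 0.63941 × 0.3171 × 5.7845 = 1.17285
(2) 0.62722 × 0.58204 × 2.9319 = 1.07034
(3) 6.1758 × 0.20115 × 0.88004 = 1.09324
Highest is cycle (1) at 1.1728 (>1, arbitrage).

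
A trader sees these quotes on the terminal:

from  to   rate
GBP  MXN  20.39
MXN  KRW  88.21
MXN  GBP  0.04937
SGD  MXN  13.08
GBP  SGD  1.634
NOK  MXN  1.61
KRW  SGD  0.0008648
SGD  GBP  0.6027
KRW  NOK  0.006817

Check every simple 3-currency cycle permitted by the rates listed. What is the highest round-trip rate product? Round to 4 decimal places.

GBP→SGD→MXN→GBP: 1.634 × 13.08 × 0.04937 = 1.05517
MXN→KRW→SGD→MXN: 88.21 × 0.0008648 × 13.08 = 0.99779
NOK→MXN→KRW→NOK: 1.61 × 88.21 × 0.006817 = 0.96814
Maximum is GBP→SGD→MXN→GBP at 1.0552; arbitrage exists.

1.0552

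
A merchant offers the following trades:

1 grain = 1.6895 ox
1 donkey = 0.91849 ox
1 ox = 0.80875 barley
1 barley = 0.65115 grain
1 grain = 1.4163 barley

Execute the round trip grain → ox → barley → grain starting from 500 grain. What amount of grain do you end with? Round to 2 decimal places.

500 grain × 1.6895 = 844.75 ox
844.75 ox × 0.80875 = 683.1915625 barley
683.1915625 barley × 0.65115 = 444.860185921875 grain

444.86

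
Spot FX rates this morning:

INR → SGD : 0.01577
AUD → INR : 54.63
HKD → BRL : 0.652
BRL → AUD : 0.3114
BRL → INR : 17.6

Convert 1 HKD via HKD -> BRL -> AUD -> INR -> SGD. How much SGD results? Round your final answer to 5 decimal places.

0.17492

1 HKD × 0.652 = 0.652 BRL
0.652 BRL × 0.3114 = 0.2030328 AUD
0.2030328 AUD × 54.63 = 11.091681864 INR
11.091681864 INR × 0.01577 = 0.17491582299528 SGD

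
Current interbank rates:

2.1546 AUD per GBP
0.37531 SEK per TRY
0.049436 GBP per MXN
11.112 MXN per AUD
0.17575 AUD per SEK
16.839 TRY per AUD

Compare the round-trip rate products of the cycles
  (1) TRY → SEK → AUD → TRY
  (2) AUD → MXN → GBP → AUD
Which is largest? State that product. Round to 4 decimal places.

(1) 0.37531 × 0.17575 × 16.839 = 1.11071
(2) 11.112 × 0.049436 × 2.1546 = 1.18359
Highest is cycle (2) at 1.1836 (>1, arbitrage).

1.1836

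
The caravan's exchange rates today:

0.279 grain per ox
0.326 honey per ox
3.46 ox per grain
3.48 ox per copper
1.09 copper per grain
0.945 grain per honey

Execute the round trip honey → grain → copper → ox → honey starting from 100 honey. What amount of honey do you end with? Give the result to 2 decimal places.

100 honey × 0.945 = 94.5 grain
94.5 grain × 1.09 = 103.005 copper
103.005 copper × 3.48 = 358.4574 ox
358.4574 ox × 0.326 = 116.8571124 honey

116.86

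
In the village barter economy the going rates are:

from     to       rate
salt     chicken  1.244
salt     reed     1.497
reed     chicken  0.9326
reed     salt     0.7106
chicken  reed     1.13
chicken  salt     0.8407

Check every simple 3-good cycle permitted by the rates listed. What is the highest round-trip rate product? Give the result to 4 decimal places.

1.1737

chicken→salt→reed→chicken: 0.8407 × 1.497 × 0.9326 = 1.17370
chicken→reed→salt→chicken: 1.13 × 0.7106 × 1.244 = 0.99890
Maximum is chicken→salt→reed→chicken at 1.1737; arbitrage exists.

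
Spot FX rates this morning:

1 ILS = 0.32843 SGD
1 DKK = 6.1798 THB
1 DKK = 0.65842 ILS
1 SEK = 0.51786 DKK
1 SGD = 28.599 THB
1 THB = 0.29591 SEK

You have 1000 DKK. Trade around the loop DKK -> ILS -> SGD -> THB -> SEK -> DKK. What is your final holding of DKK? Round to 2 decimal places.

947.70

1000 DKK × 0.65842 = 658.42 ILS
658.42 ILS × 0.32843 = 216.2448806 SGD
216.2448806 SGD × 28.599 = 6184.3873402794 THB
6184.3873402794 THB × 0.29591 = 1830.022057862077254 SEK
1830.022057862077254 SEK × 0.51786 = 947.69522288445532675644 DKK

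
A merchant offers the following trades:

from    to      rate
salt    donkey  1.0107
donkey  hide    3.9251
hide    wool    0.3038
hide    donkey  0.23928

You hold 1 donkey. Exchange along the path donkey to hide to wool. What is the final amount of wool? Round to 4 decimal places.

1.1924

1 donkey × 3.9251 = 3.9251 hide
3.9251 hide × 0.3038 = 1.19244538 wool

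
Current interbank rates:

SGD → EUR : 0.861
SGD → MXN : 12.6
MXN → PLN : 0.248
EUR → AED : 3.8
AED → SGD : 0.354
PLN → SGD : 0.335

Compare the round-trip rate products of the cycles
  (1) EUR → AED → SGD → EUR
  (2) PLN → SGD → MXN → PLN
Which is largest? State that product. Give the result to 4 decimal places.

(1) 3.8 × 0.354 × 0.861 = 1.15822
(2) 0.335 × 12.6 × 0.248 = 1.04681
Highest is cycle (1) at 1.1582 (>1, arbitrage).

1.1582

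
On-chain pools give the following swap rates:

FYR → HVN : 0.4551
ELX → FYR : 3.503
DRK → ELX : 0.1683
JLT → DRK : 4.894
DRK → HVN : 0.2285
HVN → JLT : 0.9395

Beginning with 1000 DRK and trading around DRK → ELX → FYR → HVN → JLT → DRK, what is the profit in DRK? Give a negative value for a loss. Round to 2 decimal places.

1000 DRK × 0.1683 = 168.3 ELX
168.3 ELX × 3.503 = 589.5549 FYR
589.5549 FYR × 0.4551 = 268.30643499 HVN
268.30643499 HVN × 0.9395 = 252.073895673105 JLT
252.073895673105 JLT × 4.894 = 1233.64964542417587 DRK
Net change: 1233.64964542417587 − 1000 = 233.64964542417587 DRK

233.65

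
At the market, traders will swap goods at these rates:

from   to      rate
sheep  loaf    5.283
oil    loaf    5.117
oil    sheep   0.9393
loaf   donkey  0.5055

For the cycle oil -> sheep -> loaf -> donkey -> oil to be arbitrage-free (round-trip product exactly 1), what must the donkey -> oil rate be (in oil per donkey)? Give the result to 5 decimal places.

0.39865

Known legs of the cycle: 0.9393 × 5.283 × 0.5055 = 2.50845372045
For no arbitrage the full-cycle product must be 1, so the missing rate is 1 / 2.50845372045 ≈ 0.3986520.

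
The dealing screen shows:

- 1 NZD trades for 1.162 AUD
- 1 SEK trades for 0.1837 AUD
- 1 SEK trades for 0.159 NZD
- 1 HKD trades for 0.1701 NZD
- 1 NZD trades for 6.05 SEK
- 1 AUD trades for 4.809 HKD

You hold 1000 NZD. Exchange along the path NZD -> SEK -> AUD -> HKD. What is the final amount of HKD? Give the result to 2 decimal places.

5344.65

1000 NZD × 6.05 = 6050 SEK
6050 SEK × 0.1837 = 1111.385 AUD
1111.385 AUD × 4.809 = 5344.650465 HKD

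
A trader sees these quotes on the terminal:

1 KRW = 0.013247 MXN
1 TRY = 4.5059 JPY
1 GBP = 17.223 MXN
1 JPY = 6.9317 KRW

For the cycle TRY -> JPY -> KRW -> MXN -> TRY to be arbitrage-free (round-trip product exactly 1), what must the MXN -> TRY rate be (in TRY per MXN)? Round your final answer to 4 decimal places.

Known legs of the cycle: 4.5059 × 6.9317 × 0.013247 = 0.41375079750641
For no arbitrage the full-cycle product must be 1, so the missing rate is 1 / 0.41375079750641 ≈ 2.416914.

2.4169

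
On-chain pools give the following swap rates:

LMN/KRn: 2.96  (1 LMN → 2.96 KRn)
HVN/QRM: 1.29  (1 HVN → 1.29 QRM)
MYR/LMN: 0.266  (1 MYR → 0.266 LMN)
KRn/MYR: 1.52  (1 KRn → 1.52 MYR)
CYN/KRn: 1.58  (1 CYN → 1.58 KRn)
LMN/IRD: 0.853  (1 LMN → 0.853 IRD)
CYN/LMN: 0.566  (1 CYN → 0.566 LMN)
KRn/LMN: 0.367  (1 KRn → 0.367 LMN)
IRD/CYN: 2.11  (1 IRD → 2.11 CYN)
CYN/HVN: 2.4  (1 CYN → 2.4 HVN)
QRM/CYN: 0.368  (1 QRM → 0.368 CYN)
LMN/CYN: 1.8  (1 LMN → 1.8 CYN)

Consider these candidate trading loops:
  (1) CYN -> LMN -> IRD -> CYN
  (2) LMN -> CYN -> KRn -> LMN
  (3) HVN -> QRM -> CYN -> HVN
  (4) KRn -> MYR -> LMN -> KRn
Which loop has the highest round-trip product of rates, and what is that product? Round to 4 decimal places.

(1) 0.566 × 0.853 × 2.11 = 1.01870
(2) 1.8 × 1.58 × 0.367 = 1.04375
(3) 1.29 × 0.368 × 2.4 = 1.13933
(4) 1.52 × 0.266 × 2.96 = 1.19679
Highest is cycle (4) at 1.1968 (>1, arbitrage).

1.1968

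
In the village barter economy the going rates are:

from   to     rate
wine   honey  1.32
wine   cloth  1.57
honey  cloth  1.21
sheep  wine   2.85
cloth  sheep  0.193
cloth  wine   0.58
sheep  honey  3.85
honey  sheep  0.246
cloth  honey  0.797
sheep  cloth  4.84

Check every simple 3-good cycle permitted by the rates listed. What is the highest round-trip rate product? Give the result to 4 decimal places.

honey→sheep→cloth→honey: 0.246 × 4.84 × 0.797 = 0.94894
honey→cloth→wine→honey: 1.21 × 0.58 × 1.32 = 0.92638
honey→sheep→wine→honey: 0.246 × 2.85 × 1.32 = 0.92545
honey→cloth→sheep→honey: 1.21 × 0.193 × 3.85 = 0.89909
wine→cloth→sheep→wine: 1.57 × 0.193 × 2.85 = 0.86358
Maximum is honey→sheep→cloth→honey at 0.9489; no arbitrage — every cycle loses value.

0.9489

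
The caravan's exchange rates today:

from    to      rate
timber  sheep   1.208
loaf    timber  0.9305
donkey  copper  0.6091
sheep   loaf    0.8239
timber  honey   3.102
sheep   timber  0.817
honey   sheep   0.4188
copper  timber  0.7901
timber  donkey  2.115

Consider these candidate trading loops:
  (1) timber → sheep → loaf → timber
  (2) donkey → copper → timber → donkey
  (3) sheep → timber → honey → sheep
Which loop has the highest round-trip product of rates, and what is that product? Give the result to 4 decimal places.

1.0614

(1) 1.208 × 0.8239 × 0.9305 = 0.92610
(2) 0.6091 × 0.7901 × 2.115 = 1.01784
(3) 0.817 × 3.102 × 0.4188 = 1.06138
Highest is cycle (3) at 1.0614 (>1, arbitrage).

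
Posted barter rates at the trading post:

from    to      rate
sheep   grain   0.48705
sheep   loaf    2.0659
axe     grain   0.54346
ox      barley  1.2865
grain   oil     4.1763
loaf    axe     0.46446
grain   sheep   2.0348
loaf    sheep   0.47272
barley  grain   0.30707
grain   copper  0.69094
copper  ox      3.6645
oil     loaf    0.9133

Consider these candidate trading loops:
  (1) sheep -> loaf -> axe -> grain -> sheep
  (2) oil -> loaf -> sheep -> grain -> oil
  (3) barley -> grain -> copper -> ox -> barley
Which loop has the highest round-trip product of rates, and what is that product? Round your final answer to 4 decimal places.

(1) 2.0659 × 0.46446 × 0.54346 × 2.0348 = 1.06108
(2) 0.9133 × 0.47272 × 0.48705 × 4.1763 = 0.87818
(3) 0.30707 × 0.69094 × 3.6645 × 1.2865 = 1.00024
Highest is cycle (1) at 1.0611 (>1, arbitrage).

1.0611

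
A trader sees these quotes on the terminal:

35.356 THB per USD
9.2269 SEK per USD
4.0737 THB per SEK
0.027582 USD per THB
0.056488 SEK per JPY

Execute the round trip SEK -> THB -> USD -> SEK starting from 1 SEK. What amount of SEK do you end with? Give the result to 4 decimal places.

1.0367

1 SEK × 4.0737 = 4.0737 THB
4.0737 THB × 0.027582 = 0.1123607934 USD
0.1123607934 USD × 9.2269 = 1.03674180462246 SEK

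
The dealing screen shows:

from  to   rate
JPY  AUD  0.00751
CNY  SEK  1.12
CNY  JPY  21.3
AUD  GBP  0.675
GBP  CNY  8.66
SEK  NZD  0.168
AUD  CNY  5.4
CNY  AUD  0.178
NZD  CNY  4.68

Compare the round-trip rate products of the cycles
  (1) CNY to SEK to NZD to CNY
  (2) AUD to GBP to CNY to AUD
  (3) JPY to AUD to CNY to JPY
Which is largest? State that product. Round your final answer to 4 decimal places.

1.0405

(1) 1.12 × 0.168 × 4.68 = 0.88059
(2) 0.675 × 8.66 × 0.178 = 1.04050
(3) 0.00751 × 5.4 × 21.3 = 0.86380
Highest is cycle (2) at 1.0405 (>1, arbitrage).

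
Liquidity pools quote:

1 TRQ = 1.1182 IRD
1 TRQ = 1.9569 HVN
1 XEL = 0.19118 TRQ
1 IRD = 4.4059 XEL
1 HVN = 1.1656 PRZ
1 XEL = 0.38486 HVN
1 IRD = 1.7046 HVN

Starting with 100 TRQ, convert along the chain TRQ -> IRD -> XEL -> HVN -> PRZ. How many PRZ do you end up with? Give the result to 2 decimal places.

221.01

100 TRQ × 1.1182 = 111.82 IRD
111.82 IRD × 4.4059 = 492.667738 XEL
492.667738 XEL × 0.38486 = 189.60810564668 HVN
189.60810564668 HVN × 1.1656 = 221.007207941770208 PRZ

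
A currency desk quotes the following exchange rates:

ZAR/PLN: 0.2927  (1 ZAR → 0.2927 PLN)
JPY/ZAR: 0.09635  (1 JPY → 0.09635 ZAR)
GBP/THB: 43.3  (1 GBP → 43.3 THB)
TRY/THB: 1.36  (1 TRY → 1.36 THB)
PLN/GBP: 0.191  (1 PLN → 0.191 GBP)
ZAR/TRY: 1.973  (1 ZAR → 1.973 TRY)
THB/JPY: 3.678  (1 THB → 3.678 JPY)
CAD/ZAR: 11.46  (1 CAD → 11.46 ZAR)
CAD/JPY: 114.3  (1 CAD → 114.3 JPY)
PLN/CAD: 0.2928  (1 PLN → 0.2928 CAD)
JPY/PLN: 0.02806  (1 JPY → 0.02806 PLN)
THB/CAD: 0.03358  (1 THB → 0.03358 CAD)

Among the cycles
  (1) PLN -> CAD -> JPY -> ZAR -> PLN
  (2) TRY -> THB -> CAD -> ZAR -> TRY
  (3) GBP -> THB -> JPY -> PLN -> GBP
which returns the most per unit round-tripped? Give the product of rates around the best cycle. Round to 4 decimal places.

1.0326

(1) 0.2928 × 114.3 × 0.09635 × 0.2927 = 0.94383
(2) 1.36 × 0.03358 × 11.46 × 1.973 = 1.03260
(3) 43.3 × 3.678 × 0.02806 × 0.191 = 0.85353
Highest is cycle (2) at 1.0326 (>1, arbitrage).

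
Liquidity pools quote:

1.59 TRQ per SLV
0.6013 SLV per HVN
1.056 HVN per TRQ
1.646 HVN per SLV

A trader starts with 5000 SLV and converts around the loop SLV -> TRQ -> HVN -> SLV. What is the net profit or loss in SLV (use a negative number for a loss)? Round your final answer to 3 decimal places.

48.034

5000 SLV × 1.59 = 7950 TRQ
7950 TRQ × 1.056 = 8395.2 HVN
8395.2 HVN × 0.6013 = 5048.03376 SLV
Net change: 5048.03376 − 5000 = 48.03376 SLV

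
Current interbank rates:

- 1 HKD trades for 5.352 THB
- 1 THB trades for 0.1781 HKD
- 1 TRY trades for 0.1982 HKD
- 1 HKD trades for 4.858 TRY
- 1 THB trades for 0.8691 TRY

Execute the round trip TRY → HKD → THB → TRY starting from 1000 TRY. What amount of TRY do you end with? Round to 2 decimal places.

1000 TRY × 0.1982 = 198.2 HKD
198.2 HKD × 5.352 = 1060.7664 THB
1060.7664 THB × 0.8691 = 921.91207824 TRY

921.91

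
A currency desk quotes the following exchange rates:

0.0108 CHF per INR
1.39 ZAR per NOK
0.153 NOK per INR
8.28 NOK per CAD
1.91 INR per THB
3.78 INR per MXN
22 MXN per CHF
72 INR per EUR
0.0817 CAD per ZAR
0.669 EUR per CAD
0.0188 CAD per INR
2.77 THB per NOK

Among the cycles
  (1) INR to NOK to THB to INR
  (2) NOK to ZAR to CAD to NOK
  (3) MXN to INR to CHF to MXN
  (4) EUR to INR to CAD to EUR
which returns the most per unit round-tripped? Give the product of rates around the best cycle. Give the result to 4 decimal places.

(1) 0.153 × 2.77 × 1.91 = 0.80948
(2) 1.39 × 0.0817 × 8.28 = 0.94030
(3) 3.78 × 0.0108 × 22 = 0.89813
(4) 72 × 0.0188 × 0.669 = 0.90556
Highest is cycle (2) at 0.9403 (≤1, no arbitrage).

0.9403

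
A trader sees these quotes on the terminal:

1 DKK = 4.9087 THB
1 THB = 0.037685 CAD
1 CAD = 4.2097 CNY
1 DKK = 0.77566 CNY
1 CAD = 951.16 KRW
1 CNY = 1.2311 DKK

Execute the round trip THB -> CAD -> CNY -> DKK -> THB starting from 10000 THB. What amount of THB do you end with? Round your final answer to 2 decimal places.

10000 THB × 0.037685 = 376.85 CAD
376.85 CAD × 4.2097 = 1586.425445 CNY
1586.425445 CNY × 1.2311 = 1953.0483653395 DKK
1953.0483653395 DKK × 4.9087 = 9586.92851094200365 THB

9586.93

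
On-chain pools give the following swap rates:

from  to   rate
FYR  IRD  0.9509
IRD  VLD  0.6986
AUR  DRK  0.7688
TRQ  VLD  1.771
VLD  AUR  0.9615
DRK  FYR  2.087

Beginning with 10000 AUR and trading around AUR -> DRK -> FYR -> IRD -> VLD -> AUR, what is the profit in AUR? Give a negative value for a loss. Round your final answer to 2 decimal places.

10000 AUR × 0.7688 = 7688 DRK
7688 DRK × 2.087 = 16044.856 FYR
16044.856 FYR × 0.9509 = 15257.0535704 IRD
15257.0535704 IRD × 0.6986 = 10658.57762428144 VLD
10658.57762428144 VLD × 0.9615 = 10248.22238574660456 AUR
Net change: 10248.22238574660456 − 10000 = 248.22238574660456 AUR

248.22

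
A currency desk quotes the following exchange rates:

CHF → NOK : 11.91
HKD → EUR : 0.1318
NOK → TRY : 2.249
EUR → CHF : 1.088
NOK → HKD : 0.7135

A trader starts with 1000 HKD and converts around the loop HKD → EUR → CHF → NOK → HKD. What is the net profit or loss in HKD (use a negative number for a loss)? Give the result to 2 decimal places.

1000 HKD × 0.1318 = 131.8 EUR
131.8 EUR × 1.088 = 143.3984 CHF
143.3984 CHF × 11.91 = 1707.874944 NOK
1707.874944 NOK × 0.7135 = 1218.568772544 HKD
Net change: 1218.568772544 − 1000 = 218.568772544 HKD

218.57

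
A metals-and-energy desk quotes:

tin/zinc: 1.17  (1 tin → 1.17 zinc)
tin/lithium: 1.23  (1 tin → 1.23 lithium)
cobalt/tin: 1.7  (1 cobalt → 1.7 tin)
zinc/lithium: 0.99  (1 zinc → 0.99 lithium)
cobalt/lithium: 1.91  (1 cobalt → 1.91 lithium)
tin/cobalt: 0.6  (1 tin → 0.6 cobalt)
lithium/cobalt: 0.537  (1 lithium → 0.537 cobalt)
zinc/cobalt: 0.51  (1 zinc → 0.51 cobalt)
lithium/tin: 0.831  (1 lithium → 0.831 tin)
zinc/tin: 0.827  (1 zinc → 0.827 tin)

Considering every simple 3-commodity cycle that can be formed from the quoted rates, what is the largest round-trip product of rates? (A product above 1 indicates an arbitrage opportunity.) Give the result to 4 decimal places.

tin→lithium→cobalt→tin: 1.23 × 0.537 × 1.7 = 1.12287
tin→zinc→cobalt→tin: 1.17 × 0.51 × 1.7 = 1.01439
tin→zinc→lithium→tin: 1.17 × 0.99 × 0.831 = 0.96255
tin→cobalt→lithium→tin: 0.6 × 1.91 × 0.831 = 0.95233
Maximum is tin→lithium→cobalt→tin at 1.1229; arbitrage exists.

1.1229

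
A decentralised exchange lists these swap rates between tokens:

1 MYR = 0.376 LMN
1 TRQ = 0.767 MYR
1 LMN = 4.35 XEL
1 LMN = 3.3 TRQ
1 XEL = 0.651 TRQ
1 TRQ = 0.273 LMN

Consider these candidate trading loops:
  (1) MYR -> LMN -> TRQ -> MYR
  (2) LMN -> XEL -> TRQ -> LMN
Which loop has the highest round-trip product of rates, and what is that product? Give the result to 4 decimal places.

0.9517

(1) 0.376 × 3.3 × 0.767 = 0.95169
(2) 4.35 × 0.651 × 0.273 = 0.77310
Highest is cycle (1) at 0.9517 (≤1, no arbitrage).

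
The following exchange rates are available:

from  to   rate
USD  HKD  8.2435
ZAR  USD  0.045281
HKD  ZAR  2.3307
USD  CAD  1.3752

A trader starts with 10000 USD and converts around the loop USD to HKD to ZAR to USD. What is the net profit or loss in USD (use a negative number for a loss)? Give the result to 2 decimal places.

-1300.10

10000 USD × 8.2435 = 82435 HKD
82435 HKD × 2.3307 = 192131.2545 ZAR
192131.2545 ZAR × 0.045281 = 8699.8953350145 USD
Net change: 8699.8953350145 − 10000 = -1300.1046649855 USD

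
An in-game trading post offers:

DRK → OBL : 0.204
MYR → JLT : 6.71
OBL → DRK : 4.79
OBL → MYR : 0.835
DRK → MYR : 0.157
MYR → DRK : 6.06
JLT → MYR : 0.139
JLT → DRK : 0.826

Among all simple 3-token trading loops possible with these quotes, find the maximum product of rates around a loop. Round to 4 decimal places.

OBL→MYR→DRK→OBL: 0.835 × 6.06 × 0.204 = 1.03226
MYR→JLT→DRK→MYR: 6.71 × 0.826 × 0.157 = 0.87017
Maximum is OBL→MYR→DRK→OBL at 1.0323; arbitrage exists.

1.0323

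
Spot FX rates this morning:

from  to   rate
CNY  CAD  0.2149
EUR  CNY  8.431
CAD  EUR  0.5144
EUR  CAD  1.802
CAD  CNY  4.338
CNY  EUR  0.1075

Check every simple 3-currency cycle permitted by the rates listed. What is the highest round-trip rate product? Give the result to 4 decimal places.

0.9320

CAD→EUR→CNY→CAD: 0.5144 × 8.431 × 0.2149 = 0.93200
CAD→CNY→EUR→CAD: 4.338 × 0.1075 × 1.802 = 0.84034
Maximum is CAD→EUR→CNY→CAD at 0.9320; no arbitrage — every cycle loses value.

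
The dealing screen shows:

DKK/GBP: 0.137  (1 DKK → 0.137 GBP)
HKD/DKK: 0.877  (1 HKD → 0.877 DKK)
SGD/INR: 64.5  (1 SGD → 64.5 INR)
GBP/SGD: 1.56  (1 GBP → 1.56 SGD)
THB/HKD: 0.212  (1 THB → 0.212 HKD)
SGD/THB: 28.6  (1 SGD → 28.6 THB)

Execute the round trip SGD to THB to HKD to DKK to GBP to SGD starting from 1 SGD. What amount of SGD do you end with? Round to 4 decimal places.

1.1364

1 SGD × 28.6 = 28.6 THB
28.6 THB × 0.212 = 6.0632 HKD
6.0632 HKD × 0.877 = 5.3174264 DKK
5.3174264 DKK × 0.137 = 0.7284874168 GBP
0.7284874168 GBP × 1.56 = 1.136440370208 SGD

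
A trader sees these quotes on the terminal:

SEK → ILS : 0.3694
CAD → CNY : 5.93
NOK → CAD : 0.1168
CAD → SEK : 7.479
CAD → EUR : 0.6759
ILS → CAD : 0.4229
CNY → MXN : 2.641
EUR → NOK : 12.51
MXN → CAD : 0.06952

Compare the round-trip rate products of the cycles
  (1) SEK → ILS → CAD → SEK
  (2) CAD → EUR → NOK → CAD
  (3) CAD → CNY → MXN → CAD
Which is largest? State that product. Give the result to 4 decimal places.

1.1684

(1) 0.3694 × 0.4229 × 7.479 = 1.16836
(2) 0.6759 × 12.51 × 0.1168 = 0.98760
(3) 5.93 × 2.641 × 0.06952 = 1.08876
Highest is cycle (1) at 1.1684 (>1, arbitrage).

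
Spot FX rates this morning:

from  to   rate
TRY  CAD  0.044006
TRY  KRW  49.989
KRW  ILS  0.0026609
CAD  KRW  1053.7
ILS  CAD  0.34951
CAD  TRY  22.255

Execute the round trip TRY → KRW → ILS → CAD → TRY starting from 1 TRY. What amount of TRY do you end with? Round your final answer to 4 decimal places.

1 TRY × 49.989 = 49.989 KRW
49.989 KRW × 0.0026609 = 0.1330157301 ILS
0.1330157301 ILS × 0.34951 = 0.046490327827251 CAD
0.046490327827251 CAD × 22.255 = 1.034642245795471005 TRY

1.0346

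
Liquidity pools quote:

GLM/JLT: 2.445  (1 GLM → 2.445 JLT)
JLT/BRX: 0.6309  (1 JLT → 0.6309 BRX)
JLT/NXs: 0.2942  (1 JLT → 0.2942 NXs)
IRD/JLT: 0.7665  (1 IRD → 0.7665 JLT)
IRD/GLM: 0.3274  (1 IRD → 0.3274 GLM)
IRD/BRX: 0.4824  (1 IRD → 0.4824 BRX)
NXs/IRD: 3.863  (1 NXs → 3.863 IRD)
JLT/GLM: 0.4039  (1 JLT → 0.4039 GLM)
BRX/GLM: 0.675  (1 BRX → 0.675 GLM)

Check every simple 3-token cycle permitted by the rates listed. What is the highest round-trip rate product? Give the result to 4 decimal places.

JLT→BRX→GLM→JLT: 0.6309 × 0.675 × 2.445 = 1.04122
IRD→JLT→NXs→IRD: 0.7665 × 0.2942 × 3.863 = 0.87112
Maximum is JLT→BRX→GLM→JLT at 1.0412; arbitrage exists.

1.0412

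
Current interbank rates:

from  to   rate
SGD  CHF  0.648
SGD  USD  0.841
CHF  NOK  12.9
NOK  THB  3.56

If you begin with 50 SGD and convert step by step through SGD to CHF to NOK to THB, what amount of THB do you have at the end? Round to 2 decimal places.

50 SGD × 0.648 = 32.4 CHF
32.4 CHF × 12.9 = 417.96 NOK
417.96 NOK × 3.56 = 1487.9376 THB

1487.94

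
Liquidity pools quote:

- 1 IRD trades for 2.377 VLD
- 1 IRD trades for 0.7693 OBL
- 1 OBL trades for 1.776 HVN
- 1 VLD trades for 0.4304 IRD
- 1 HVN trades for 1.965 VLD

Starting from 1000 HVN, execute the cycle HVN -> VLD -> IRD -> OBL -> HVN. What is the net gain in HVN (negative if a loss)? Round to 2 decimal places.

1000 HVN × 1.965 = 1965 VLD
1965 VLD × 0.4304 = 845.736 IRD
845.736 IRD × 0.7693 = 650.6247048 OBL
650.6247048 OBL × 1.776 = 1155.5094757248 HVN
Net change: 1155.5094757248 − 1000 = 155.5094757248 HVN

155.51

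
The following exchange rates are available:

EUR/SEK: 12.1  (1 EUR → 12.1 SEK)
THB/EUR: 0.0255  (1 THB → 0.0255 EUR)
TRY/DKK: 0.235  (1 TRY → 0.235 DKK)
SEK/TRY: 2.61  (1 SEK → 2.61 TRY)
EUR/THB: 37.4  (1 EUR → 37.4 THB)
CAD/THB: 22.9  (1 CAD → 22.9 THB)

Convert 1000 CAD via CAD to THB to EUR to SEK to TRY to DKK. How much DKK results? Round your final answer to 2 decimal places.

1000 CAD × 22.9 = 22900 THB
22900 THB × 0.0255 = 583.95 EUR
583.95 EUR × 12.1 = 7065.795 SEK
7065.795 SEK × 2.61 = 18441.72495 TRY
18441.72495 TRY × 0.235 = 4333.80536325 DKK

4333.81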